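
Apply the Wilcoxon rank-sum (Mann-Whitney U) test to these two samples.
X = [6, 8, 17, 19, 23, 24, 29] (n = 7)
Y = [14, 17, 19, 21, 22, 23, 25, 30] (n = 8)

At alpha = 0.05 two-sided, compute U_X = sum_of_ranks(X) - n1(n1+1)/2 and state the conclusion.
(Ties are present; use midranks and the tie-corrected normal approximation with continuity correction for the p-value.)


Step 1: Combine and sort all 15 observations; assign midranks.
sorted (value, group): (6,X), (8,X), (14,Y), (17,X), (17,Y), (19,X), (19,Y), (21,Y), (22,Y), (23,X), (23,Y), (24,X), (25,Y), (29,X), (30,Y)
ranks: 6->1, 8->2, 14->3, 17->4.5, 17->4.5, 19->6.5, 19->6.5, 21->8, 22->9, 23->10.5, 23->10.5, 24->12, 25->13, 29->14, 30->15
Step 2: Rank sum for X: R1 = 1 + 2 + 4.5 + 6.5 + 10.5 + 12 + 14 = 50.5.
Step 3: U_X = R1 - n1(n1+1)/2 = 50.5 - 7*8/2 = 50.5 - 28 = 22.5.
       U_Y = n1*n2 - U_X = 56 - 22.5 = 33.5.
Step 4: Ties are present, so use the tie-corrected normal approximation (with continuity correction) for the p-value.
Step 5: p-value = 0.561784; compare to alpha = 0.05. fail to reject H0.

U_X = 22.5, p = 0.561784, fail to reject H0 at alpha = 0.05.


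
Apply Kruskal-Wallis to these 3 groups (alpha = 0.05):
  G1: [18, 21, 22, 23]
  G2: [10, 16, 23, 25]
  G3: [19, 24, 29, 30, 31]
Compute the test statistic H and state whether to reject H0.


Step 1: Combine all N = 13 observations and assign midranks.
sorted (value, group, rank): (10,G2,1), (16,G2,2), (18,G1,3), (19,G3,4), (21,G1,5), (22,G1,6), (23,G1,7.5), (23,G2,7.5), (24,G3,9), (25,G2,10), (29,G3,11), (30,G3,12), (31,G3,13)
Step 2: Sum ranks within each group.
R_1 = 21.5 (n_1 = 4)
R_2 = 20.5 (n_2 = 4)
R_3 = 49 (n_3 = 5)
Step 3: H = 12/(N(N+1)) * sum(R_i^2/n_i) - 3(N+1)
     = 12/(13*14) * (21.5^2/4 + 20.5^2/4 + 49^2/5) - 3*14
     = 0.065934 * 700.825 - 42
     = 4.208242.
Step 4: Ties present; correction factor C = 1 - 6/(13^3 - 13) = 0.997253. Corrected H = 4.208242 / 0.997253 = 4.219835.
Step 5: Under H0, H ~ chi^2(2); p-value = 0.121248.
Step 6: alpha = 0.05. fail to reject H0.

H = 4.2198, df = 2, p = 0.121248, fail to reject H0.


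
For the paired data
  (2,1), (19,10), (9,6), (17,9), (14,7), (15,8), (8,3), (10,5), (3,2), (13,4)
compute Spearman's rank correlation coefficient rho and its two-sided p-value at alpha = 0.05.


Step 1: Rank x and y separately (midranks; no ties here).
rank(x): 2->1, 19->10, 9->4, 17->9, 14->7, 15->8, 8->3, 10->5, 3->2, 13->6
rank(y): 1->1, 10->10, 6->6, 9->9, 7->7, 8->8, 3->3, 5->5, 2->2, 4->4
Step 2: d_i = R_x(i) - R_y(i); compute d_i^2.
  (1-1)^2=0, (10-10)^2=0, (4-6)^2=4, (9-9)^2=0, (7-7)^2=0, (8-8)^2=0, (3-3)^2=0, (5-5)^2=0, (2-2)^2=0, (6-4)^2=4
sum(d^2) = 8.
Step 3: rho = 1 - 6*8 / (10*(10^2 - 1)) = 1 - 48/990 = 0.951515.
Step 4: Under H0, t = rho * sqrt((n-2)/(1-rho^2)) = 8.7493 ~ t(8).
Step 5: Two-sided p-value from the t-distribution with 8 df = 0.000023.
Step 6: alpha = 0.05. reject H0.

rho = 0.9515, p = 0.000023, reject H0 at alpha = 0.05.


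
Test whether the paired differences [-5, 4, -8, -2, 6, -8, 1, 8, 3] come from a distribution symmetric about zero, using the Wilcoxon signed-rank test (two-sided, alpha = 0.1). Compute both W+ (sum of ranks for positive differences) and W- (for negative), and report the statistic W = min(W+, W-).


Step 1: Drop any zero differences (none here) and take |d_i|.
|d| = [5, 4, 8, 2, 6, 8, 1, 8, 3]
Step 2: Midrank |d_i| (ties get averaged ranks).
ranks: |5|->5, |4|->4, |8|->8, |2|->2, |6|->6, |8|->8, |1|->1, |8|->8, |3|->3
Step 3: Attach original signs; sum ranks with positive sign and with negative sign.
W+ = 4 + 6 + 1 + 8 + 3 = 22
W- = 5 + 8 + 2 + 8 = 23
(Check: W+ + W- = 45 should equal n(n+1)/2 = 45.)
Step 4: Test statistic W = min(W+, W-) = 22.
Step 5: Ties in |d|, so use the tie-corrected normal approximation.
        E[W] = n(n+1)/4 = 9*10/4 = 22.5.
        Tie groups: |d|=8 (t=3); sum(t^3 - t) = 24.
        Var[W] = n(n+1)(2n+1)/24 - sum(t^3-t)/48 = 1710/24 - 24/48 = 70.75.
        z = (W - E[W]) / sqrt(Var[W]) = (22 - 22.5) / 8.4113 = -0.0594.
        Two-sided p = 2*Phi(z) = 0.952599.
Step 6: alpha = 0.1. fail to reject H0.

W+ = 22, W- = 23, W = min = 22, p = 0.952599, fail to reject H0.


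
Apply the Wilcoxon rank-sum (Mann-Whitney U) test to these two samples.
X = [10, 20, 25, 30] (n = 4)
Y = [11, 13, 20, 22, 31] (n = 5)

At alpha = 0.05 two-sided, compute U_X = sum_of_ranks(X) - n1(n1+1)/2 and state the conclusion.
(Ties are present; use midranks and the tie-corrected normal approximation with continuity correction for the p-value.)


Step 1: Combine and sort all 9 observations; assign midranks.
sorted (value, group): (10,X), (11,Y), (13,Y), (20,X), (20,Y), (22,Y), (25,X), (30,X), (31,Y)
ranks: 10->1, 11->2, 13->3, 20->4.5, 20->4.5, 22->6, 25->7, 30->8, 31->9
Step 2: Rank sum for X: R1 = 1 + 4.5 + 7 + 8 = 20.5.
Step 3: U_X = R1 - n1(n1+1)/2 = 20.5 - 4*5/2 = 20.5 - 10 = 10.5.
       U_Y = n1*n2 - U_X = 20 - 10.5 = 9.5.
Step 4: Ties are present, so use the tie-corrected normal approximation (with continuity correction) for the p-value.
Step 5: p-value = 1.000000; compare to alpha = 0.05. fail to reject H0.

U_X = 10.5, p = 1.000000, fail to reject H0 at alpha = 0.05.


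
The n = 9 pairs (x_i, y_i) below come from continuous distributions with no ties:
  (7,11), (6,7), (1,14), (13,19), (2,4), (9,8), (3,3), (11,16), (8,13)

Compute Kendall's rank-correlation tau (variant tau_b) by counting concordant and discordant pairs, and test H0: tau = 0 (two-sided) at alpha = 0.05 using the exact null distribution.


Step 1: Enumerate the 36 unordered pairs (i,j) with i<j and classify each by sign(x_j-x_i) * sign(y_j-y_i).
  (1,2):dx=-1,dy=-4->C; (1,3):dx=-6,dy=+3->D; (1,4):dx=+6,dy=+8->C; (1,5):dx=-5,dy=-7->C
  (1,6):dx=+2,dy=-3->D; (1,7):dx=-4,dy=-8->C; (1,8):dx=+4,dy=+5->C; (1,9):dx=+1,dy=+2->C
  (2,3):dx=-5,dy=+7->D; (2,4):dx=+7,dy=+12->C; (2,5):dx=-4,dy=-3->C; (2,6):dx=+3,dy=+1->C
  (2,7):dx=-3,dy=-4->C; (2,8):dx=+5,dy=+9->C; (2,9):dx=+2,dy=+6->C; (3,4):dx=+12,dy=+5->C
  (3,5):dx=+1,dy=-10->D; (3,6):dx=+8,dy=-6->D; (3,7):dx=+2,dy=-11->D; (3,8):dx=+10,dy=+2->C
  (3,9):dx=+7,dy=-1->D; (4,5):dx=-11,dy=-15->C; (4,6):dx=-4,dy=-11->C; (4,7):dx=-10,dy=-16->C
  (4,8):dx=-2,dy=-3->C; (4,9):dx=-5,dy=-6->C; (5,6):dx=+7,dy=+4->C; (5,7):dx=+1,dy=-1->D
  (5,8):dx=+9,dy=+12->C; (5,9):dx=+6,dy=+9->C; (6,7):dx=-6,dy=-5->C; (6,8):dx=+2,dy=+8->C
  (6,9):dx=-1,dy=+5->D; (7,8):dx=+8,dy=+13->C; (7,9):dx=+5,dy=+10->C; (8,9):dx=-3,dy=-3->C
Step 2: C = 27, D = 9, total pairs = 36.
Step 3: tau = (C - D)/(n(n-1)/2) = (27 - 9)/36 = 0.500000.
Step 4: Exact two-sided p-value (enumerate n! = 362880 permutations of y under H0): p = 0.075176.
Step 5: alpha = 0.05. fail to reject H0.

tau_b = 0.5000 (C=27, D=9), p = 0.075176, fail to reject H0.


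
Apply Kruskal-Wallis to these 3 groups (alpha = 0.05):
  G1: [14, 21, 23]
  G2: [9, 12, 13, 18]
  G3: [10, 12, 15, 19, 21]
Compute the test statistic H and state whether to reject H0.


Step 1: Combine all N = 12 observations and assign midranks.
sorted (value, group, rank): (9,G2,1), (10,G3,2), (12,G2,3.5), (12,G3,3.5), (13,G2,5), (14,G1,6), (15,G3,7), (18,G2,8), (19,G3,9), (21,G1,10.5), (21,G3,10.5), (23,G1,12)
Step 2: Sum ranks within each group.
R_1 = 28.5 (n_1 = 3)
R_2 = 17.5 (n_2 = 4)
R_3 = 32 (n_3 = 5)
Step 3: H = 12/(N(N+1)) * sum(R_i^2/n_i) - 3(N+1)
     = 12/(12*13) * (28.5^2/3 + 17.5^2/4 + 32^2/5) - 3*13
     = 0.076923 * 552.112 - 39
     = 3.470192.
Step 4: Ties present; correction factor C = 1 - 12/(12^3 - 12) = 0.993007. Corrected H = 3.470192 / 0.993007 = 3.494630.
Step 5: Under H0, H ~ chi^2(2); p-value = 0.174241.
Step 6: alpha = 0.05. fail to reject H0.

H = 3.4946, df = 2, p = 0.174241, fail to reject H0.


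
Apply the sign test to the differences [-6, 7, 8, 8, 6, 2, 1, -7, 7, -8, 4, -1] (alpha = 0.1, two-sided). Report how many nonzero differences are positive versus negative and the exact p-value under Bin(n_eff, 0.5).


Step 1: Discard zero differences. Original n = 12; n_eff = number of nonzero differences = 12.
Nonzero differences (with sign): -6, +7, +8, +8, +6, +2, +1, -7, +7, -8, +4, -1
Step 2: Count signs: positive = 8, negative = 4.
Step 3: Under H0: P(positive) = 0.5, so the number of positives S ~ Bin(12, 0.5).
Step 4: Two-sided exact p-value = sum of Bin(12,0.5) probabilities at or below the observed probability = 0.387695.
Step 5: alpha = 0.1. fail to reject H0.

n_eff = 12, pos = 8, neg = 4, p = 0.387695, fail to reject H0.


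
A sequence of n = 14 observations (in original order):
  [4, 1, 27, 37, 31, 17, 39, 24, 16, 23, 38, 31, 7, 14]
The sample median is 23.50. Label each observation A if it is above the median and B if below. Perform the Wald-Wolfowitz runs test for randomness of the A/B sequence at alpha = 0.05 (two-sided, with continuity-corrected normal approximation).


Step 1: Compute median = 23.50; label A = above, B = below.
Labels in order: BBAAABAABBAABB  (n_A = 7, n_B = 7)
Step 2: Count runs R = 7.
Step 3: Under H0 (random ordering), E[R] = 2*n_A*n_B/(n_A+n_B) + 1 = 2*7*7/14 + 1 = 8.0000.
        Var[R] = 2*n_A*n_B*(2*n_A*n_B - n_A - n_B) / ((n_A+n_B)^2 * (n_A+n_B-1)) = 8232/2548 = 3.2308.
        SD[R] = 1.7974.
Step 4: Continuity-corrected z = (R + 0.5 - E[R]) / SD[R] = (7 + 0.5 - 8.0000) / 1.7974 = -0.2782.
Step 5: Two-sided p-value via normal approximation = 2*(1 - Phi(|z|)) = 0.780879.
Step 6: alpha = 0.05. fail to reject H0.

R = 7, z = -0.2782, p = 0.780879, fail to reject H0.


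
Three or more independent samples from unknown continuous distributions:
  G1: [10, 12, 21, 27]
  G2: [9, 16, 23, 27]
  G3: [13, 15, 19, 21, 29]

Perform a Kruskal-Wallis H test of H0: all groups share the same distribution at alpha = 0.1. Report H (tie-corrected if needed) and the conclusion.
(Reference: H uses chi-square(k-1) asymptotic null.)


Step 1: Combine all N = 13 observations and assign midranks.
sorted (value, group, rank): (9,G2,1), (10,G1,2), (12,G1,3), (13,G3,4), (15,G3,5), (16,G2,6), (19,G3,7), (21,G1,8.5), (21,G3,8.5), (23,G2,10), (27,G1,11.5), (27,G2,11.5), (29,G3,13)
Step 2: Sum ranks within each group.
R_1 = 25 (n_1 = 4)
R_2 = 28.5 (n_2 = 4)
R_3 = 37.5 (n_3 = 5)
Step 3: H = 12/(N(N+1)) * sum(R_i^2/n_i) - 3(N+1)
     = 12/(13*14) * (25^2/4 + 28.5^2/4 + 37.5^2/5) - 3*14
     = 0.065934 * 640.562 - 42
     = 0.234890.
Step 4: Ties present; correction factor C = 1 - 12/(13^3 - 13) = 0.994505. Corrected H = 0.234890 / 0.994505 = 0.236188.
Step 5: Under H0, H ~ chi^2(2); p-value = 0.888613.
Step 6: alpha = 0.1. fail to reject H0.

H = 0.2362, df = 2, p = 0.888613, fail to reject H0.


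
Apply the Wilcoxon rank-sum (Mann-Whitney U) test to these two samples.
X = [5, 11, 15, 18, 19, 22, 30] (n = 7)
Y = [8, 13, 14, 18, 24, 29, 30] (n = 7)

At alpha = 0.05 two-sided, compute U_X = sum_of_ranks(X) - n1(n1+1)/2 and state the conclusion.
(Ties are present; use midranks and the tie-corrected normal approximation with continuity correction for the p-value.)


Step 1: Combine and sort all 14 observations; assign midranks.
sorted (value, group): (5,X), (8,Y), (11,X), (13,Y), (14,Y), (15,X), (18,X), (18,Y), (19,X), (22,X), (24,Y), (29,Y), (30,X), (30,Y)
ranks: 5->1, 8->2, 11->3, 13->4, 14->5, 15->6, 18->7.5, 18->7.5, 19->9, 22->10, 24->11, 29->12, 30->13.5, 30->13.5
Step 2: Rank sum for X: R1 = 1 + 3 + 6 + 7.5 + 9 + 10 + 13.5 = 50.
Step 3: U_X = R1 - n1(n1+1)/2 = 50 - 7*8/2 = 50 - 28 = 22.
       U_Y = n1*n2 - U_X = 49 - 22 = 27.
Step 4: Ties are present, so use the tie-corrected normal approximation (with continuity correction) for the p-value.
Step 5: p-value = 0.797863; compare to alpha = 0.05. fail to reject H0.

U_X = 22, p = 0.797863, fail to reject H0 at alpha = 0.05.


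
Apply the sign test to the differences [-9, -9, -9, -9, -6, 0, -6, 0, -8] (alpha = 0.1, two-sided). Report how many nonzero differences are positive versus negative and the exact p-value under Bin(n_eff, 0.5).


Step 1: Discard zero differences. Original n = 9; n_eff = number of nonzero differences = 7.
Nonzero differences (with sign): -9, -9, -9, -9, -6, -6, -8
Step 2: Count signs: positive = 0, negative = 7.
Step 3: Under H0: P(positive) = 0.5, so the number of positives S ~ Bin(7, 0.5).
Step 4: Two-sided exact p-value = sum of Bin(7,0.5) probabilities at or below the observed probability = 0.015625.
Step 5: alpha = 0.1. reject H0.

n_eff = 7, pos = 0, neg = 7, p = 0.015625, reject H0.


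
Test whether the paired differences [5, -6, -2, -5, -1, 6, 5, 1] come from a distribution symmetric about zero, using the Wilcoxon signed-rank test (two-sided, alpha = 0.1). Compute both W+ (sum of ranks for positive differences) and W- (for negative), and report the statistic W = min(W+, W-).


Step 1: Drop any zero differences (none here) and take |d_i|.
|d| = [5, 6, 2, 5, 1, 6, 5, 1]
Step 2: Midrank |d_i| (ties get averaged ranks).
ranks: |5|->5, |6|->7.5, |2|->3, |5|->5, |1|->1.5, |6|->7.5, |5|->5, |1|->1.5
Step 3: Attach original signs; sum ranks with positive sign and with negative sign.
W+ = 5 + 7.5 + 5 + 1.5 = 19
W- = 7.5 + 3 + 5 + 1.5 = 17
(Check: W+ + W- = 36 should equal n(n+1)/2 = 36.)
Step 4: Test statistic W = min(W+, W-) = 17.
Step 5: Ties in |d|, so use the tie-corrected normal approximation.
        E[W] = n(n+1)/4 = 8*9/4 = 18.
        Tie groups: |d|=1 (t=2), |d|=5 (t=3), |d|=6 (t=2); sum(t^3 - t) = 36.
        Var[W] = n(n+1)(2n+1)/24 - sum(t^3-t)/48 = 1224/24 - 36/48 = 50.25.
        z = (W - E[W]) / sqrt(Var[W]) = (17 - 18) / 7.0887 = -0.1411.
        Two-sided p = 2*Phi(z) = 0.887815.
Step 6: alpha = 0.1. fail to reject H0.

W+ = 19, W- = 17, W = min = 17, p = 0.887815, fail to reject H0.


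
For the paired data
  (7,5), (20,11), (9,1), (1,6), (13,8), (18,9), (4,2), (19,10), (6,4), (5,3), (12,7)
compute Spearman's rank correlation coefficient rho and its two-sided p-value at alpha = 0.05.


Step 1: Rank x and y separately (midranks; no ties here).
rank(x): 7->5, 20->11, 9->6, 1->1, 13->8, 18->9, 4->2, 19->10, 6->4, 5->3, 12->7
rank(y): 5->5, 11->11, 1->1, 6->6, 8->8, 9->9, 2->2, 10->10, 4->4, 3->3, 7->7
Step 2: d_i = R_x(i) - R_y(i); compute d_i^2.
  (5-5)^2=0, (11-11)^2=0, (6-1)^2=25, (1-6)^2=25, (8-8)^2=0, (9-9)^2=0, (2-2)^2=0, (10-10)^2=0, (4-4)^2=0, (3-3)^2=0, (7-7)^2=0
sum(d^2) = 50.
Step 3: rho = 1 - 6*50 / (11*(11^2 - 1)) = 1 - 300/1320 = 0.772727.
Step 4: Under H0, t = rho * sqrt((n-2)/(1-rho^2)) = 3.6522 ~ t(9).
Step 5: Two-sided p-value from the t-distribution with 9 df = 0.005299.
Step 6: alpha = 0.05. reject H0.

rho = 0.7727, p = 0.005299, reject H0 at alpha = 0.05.


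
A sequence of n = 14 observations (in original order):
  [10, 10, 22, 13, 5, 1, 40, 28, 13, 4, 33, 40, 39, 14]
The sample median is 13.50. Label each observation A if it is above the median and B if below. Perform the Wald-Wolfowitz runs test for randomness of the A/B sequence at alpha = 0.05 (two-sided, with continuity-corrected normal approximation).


Step 1: Compute median = 13.50; label A = above, B = below.
Labels in order: BBABBBAABBAAAA  (n_A = 7, n_B = 7)
Step 2: Count runs R = 6.
Step 3: Under H0 (random ordering), E[R] = 2*n_A*n_B/(n_A+n_B) + 1 = 2*7*7/14 + 1 = 8.0000.
        Var[R] = 2*n_A*n_B*(2*n_A*n_B - n_A - n_B) / ((n_A+n_B)^2 * (n_A+n_B-1)) = 8232/2548 = 3.2308.
        SD[R] = 1.7974.
Step 4: Continuity-corrected z = (R + 0.5 - E[R]) / SD[R] = (6 + 0.5 - 8.0000) / 1.7974 = -0.8345.
Step 5: Two-sided p-value via normal approximation = 2*(1 - Phi(|z|)) = 0.403986.
Step 6: alpha = 0.05. fail to reject H0.

R = 6, z = -0.8345, p = 0.403986, fail to reject H0.


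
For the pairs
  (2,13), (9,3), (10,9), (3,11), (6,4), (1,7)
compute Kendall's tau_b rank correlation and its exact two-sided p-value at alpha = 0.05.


Step 1: Enumerate the 15 unordered pairs (i,j) with i<j and classify each by sign(x_j-x_i) * sign(y_j-y_i).
  (1,2):dx=+7,dy=-10->D; (1,3):dx=+8,dy=-4->D; (1,4):dx=+1,dy=-2->D; (1,5):dx=+4,dy=-9->D
  (1,6):dx=-1,dy=-6->C; (2,3):dx=+1,dy=+6->C; (2,4):dx=-6,dy=+8->D; (2,5):dx=-3,dy=+1->D
  (2,6):dx=-8,dy=+4->D; (3,4):dx=-7,dy=+2->D; (3,5):dx=-4,dy=-5->C; (3,6):dx=-9,dy=-2->C
  (4,5):dx=+3,dy=-7->D; (4,6):dx=-2,dy=-4->C; (5,6):dx=-5,dy=+3->D
Step 2: C = 5, D = 10, total pairs = 15.
Step 3: tau = (C - D)/(n(n-1)/2) = (5 - 10)/15 = -0.333333.
Step 4: Exact two-sided p-value (enumerate n! = 720 permutations of y under H0): p = 0.469444.
Step 5: alpha = 0.05. fail to reject H0.

tau_b = -0.3333 (C=5, D=10), p = 0.469444, fail to reject H0.


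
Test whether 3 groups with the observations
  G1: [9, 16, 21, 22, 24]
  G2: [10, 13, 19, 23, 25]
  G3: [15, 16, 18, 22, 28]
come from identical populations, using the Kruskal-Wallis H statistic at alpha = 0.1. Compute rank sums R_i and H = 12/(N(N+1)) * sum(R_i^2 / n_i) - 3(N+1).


Step 1: Combine all N = 15 observations and assign midranks.
sorted (value, group, rank): (9,G1,1), (10,G2,2), (13,G2,3), (15,G3,4), (16,G1,5.5), (16,G3,5.5), (18,G3,7), (19,G2,8), (21,G1,9), (22,G1,10.5), (22,G3,10.5), (23,G2,12), (24,G1,13), (25,G2,14), (28,G3,15)
Step 2: Sum ranks within each group.
R_1 = 39 (n_1 = 5)
R_2 = 39 (n_2 = 5)
R_3 = 42 (n_3 = 5)
Step 3: H = 12/(N(N+1)) * sum(R_i^2/n_i) - 3(N+1)
     = 12/(15*16) * (39^2/5 + 39^2/5 + 42^2/5) - 3*16
     = 0.050000 * 961.2 - 48
     = 0.060000.
Step 4: Ties present; correction factor C = 1 - 12/(15^3 - 15) = 0.996429. Corrected H = 0.060000 / 0.996429 = 0.060215.
Step 5: Under H0, H ~ chi^2(2); p-value = 0.970341.
Step 6: alpha = 0.1. fail to reject H0.

H = 0.0602, df = 2, p = 0.970341, fail to reject H0.


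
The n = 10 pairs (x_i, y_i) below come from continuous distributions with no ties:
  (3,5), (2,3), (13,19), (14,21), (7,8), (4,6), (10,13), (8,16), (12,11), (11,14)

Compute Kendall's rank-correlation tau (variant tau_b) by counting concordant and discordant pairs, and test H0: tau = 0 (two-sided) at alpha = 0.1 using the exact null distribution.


Step 1: Enumerate the 45 unordered pairs (i,j) with i<j and classify each by sign(x_j-x_i) * sign(y_j-y_i).
  (1,2):dx=-1,dy=-2->C; (1,3):dx=+10,dy=+14->C; (1,4):dx=+11,dy=+16->C; (1,5):dx=+4,dy=+3->C
  (1,6):dx=+1,dy=+1->C; (1,7):dx=+7,dy=+8->C; (1,8):dx=+5,dy=+11->C; (1,9):dx=+9,dy=+6->C
  (1,10):dx=+8,dy=+9->C; (2,3):dx=+11,dy=+16->C; (2,4):dx=+12,dy=+18->C; (2,5):dx=+5,dy=+5->C
  (2,6):dx=+2,dy=+3->C; (2,7):dx=+8,dy=+10->C; (2,8):dx=+6,dy=+13->C; (2,9):dx=+10,dy=+8->C
  (2,10):dx=+9,dy=+11->C; (3,4):dx=+1,dy=+2->C; (3,5):dx=-6,dy=-11->C; (3,6):dx=-9,dy=-13->C
  (3,7):dx=-3,dy=-6->C; (3,8):dx=-5,dy=-3->C; (3,9):dx=-1,dy=-8->C; (3,10):dx=-2,dy=-5->C
  (4,5):dx=-7,dy=-13->C; (4,6):dx=-10,dy=-15->C; (4,7):dx=-4,dy=-8->C; (4,8):dx=-6,dy=-5->C
  (4,9):dx=-2,dy=-10->C; (4,10):dx=-3,dy=-7->C; (5,6):dx=-3,dy=-2->C; (5,7):dx=+3,dy=+5->C
  (5,8):dx=+1,dy=+8->C; (5,9):dx=+5,dy=+3->C; (5,10):dx=+4,dy=+6->C; (6,7):dx=+6,dy=+7->C
  (6,8):dx=+4,dy=+10->C; (6,9):dx=+8,dy=+5->C; (6,10):dx=+7,dy=+8->C; (7,8):dx=-2,dy=+3->D
  (7,9):dx=+2,dy=-2->D; (7,10):dx=+1,dy=+1->C; (8,9):dx=+4,dy=-5->D; (8,10):dx=+3,dy=-2->D
  (9,10):dx=-1,dy=+3->D
Step 2: C = 40, D = 5, total pairs = 45.
Step 3: tau = (C - D)/(n(n-1)/2) = (40 - 5)/45 = 0.777778.
Step 4: Exact two-sided p-value (enumerate n! = 3628800 permutations of y under H0): p = 0.000946.
Step 5: alpha = 0.1. reject H0.

tau_b = 0.7778 (C=40, D=5), p = 0.000946, reject H0.


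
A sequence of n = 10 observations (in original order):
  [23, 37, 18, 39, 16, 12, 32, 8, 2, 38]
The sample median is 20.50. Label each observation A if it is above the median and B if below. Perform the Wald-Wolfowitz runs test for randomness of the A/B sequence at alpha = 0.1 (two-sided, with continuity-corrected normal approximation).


Step 1: Compute median = 20.50; label A = above, B = below.
Labels in order: AABABBABBA  (n_A = 5, n_B = 5)
Step 2: Count runs R = 7.
Step 3: Under H0 (random ordering), E[R] = 2*n_A*n_B/(n_A+n_B) + 1 = 2*5*5/10 + 1 = 6.0000.
        Var[R] = 2*n_A*n_B*(2*n_A*n_B - n_A - n_B) / ((n_A+n_B)^2 * (n_A+n_B-1)) = 2000/900 = 2.2222.
        SD[R] = 1.4907.
Step 4: Continuity-corrected z = (R - 0.5 - E[R]) / SD[R] = (7 - 0.5 - 6.0000) / 1.4907 = 0.3354.
Step 5: Two-sided p-value via normal approximation = 2*(1 - Phi(|z|)) = 0.737316.
Step 6: alpha = 0.1. fail to reject H0.

R = 7, z = 0.3354, p = 0.737316, fail to reject H0.


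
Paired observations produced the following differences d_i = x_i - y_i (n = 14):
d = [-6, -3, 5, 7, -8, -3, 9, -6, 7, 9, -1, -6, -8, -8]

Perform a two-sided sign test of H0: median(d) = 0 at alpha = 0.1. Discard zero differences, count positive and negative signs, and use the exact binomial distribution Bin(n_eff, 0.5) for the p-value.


Step 1: Discard zero differences. Original n = 14; n_eff = number of nonzero differences = 14.
Nonzero differences (with sign): -6, -3, +5, +7, -8, -3, +9, -6, +7, +9, -1, -6, -8, -8
Step 2: Count signs: positive = 5, negative = 9.
Step 3: Under H0: P(positive) = 0.5, so the number of positives S ~ Bin(14, 0.5).
Step 4: Two-sided exact p-value = sum of Bin(14,0.5) probabilities at or below the observed probability = 0.423950.
Step 5: alpha = 0.1. fail to reject H0.

n_eff = 14, pos = 5, neg = 9, p = 0.423950, fail to reject H0.


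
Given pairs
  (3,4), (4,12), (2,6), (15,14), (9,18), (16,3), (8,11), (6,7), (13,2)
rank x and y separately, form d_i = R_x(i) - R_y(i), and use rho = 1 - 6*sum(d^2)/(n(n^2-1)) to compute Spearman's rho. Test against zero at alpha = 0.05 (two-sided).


Step 1: Rank x and y separately (midranks; no ties here).
rank(x): 3->2, 4->3, 2->1, 15->8, 9->6, 16->9, 8->5, 6->4, 13->7
rank(y): 4->3, 12->7, 6->4, 14->8, 18->9, 3->2, 11->6, 7->5, 2->1
Step 2: d_i = R_x(i) - R_y(i); compute d_i^2.
  (2-3)^2=1, (3-7)^2=16, (1-4)^2=9, (8-8)^2=0, (6-9)^2=9, (9-2)^2=49, (5-6)^2=1, (4-5)^2=1, (7-1)^2=36
sum(d^2) = 122.
Step 3: rho = 1 - 6*122 / (9*(9^2 - 1)) = 1 - 732/720 = -0.016667.
Step 4: Under H0, t = rho * sqrt((n-2)/(1-rho^2)) = -0.0441 ~ t(7).
Step 5: Two-sided p-value from the t-distribution with 7 df = 0.966055.
Step 6: alpha = 0.05. fail to reject H0.

rho = -0.0167, p = 0.966055, fail to reject H0 at alpha = 0.05.


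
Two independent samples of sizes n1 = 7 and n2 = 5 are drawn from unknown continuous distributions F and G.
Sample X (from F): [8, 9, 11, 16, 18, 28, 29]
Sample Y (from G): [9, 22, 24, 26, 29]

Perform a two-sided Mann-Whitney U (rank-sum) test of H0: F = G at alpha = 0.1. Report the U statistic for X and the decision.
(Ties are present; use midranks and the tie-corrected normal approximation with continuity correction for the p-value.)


Step 1: Combine and sort all 12 observations; assign midranks.
sorted (value, group): (8,X), (9,X), (9,Y), (11,X), (16,X), (18,X), (22,Y), (24,Y), (26,Y), (28,X), (29,X), (29,Y)
ranks: 8->1, 9->2.5, 9->2.5, 11->4, 16->5, 18->6, 22->7, 24->8, 26->9, 28->10, 29->11.5, 29->11.5
Step 2: Rank sum for X: R1 = 1 + 2.5 + 4 + 5 + 6 + 10 + 11.5 = 40.
Step 3: U_X = R1 - n1(n1+1)/2 = 40 - 7*8/2 = 40 - 28 = 12.
       U_Y = n1*n2 - U_X = 35 - 12 = 23.
Step 4: Ties are present, so use the tie-corrected normal approximation (with continuity correction) for the p-value.
Step 5: p-value = 0.415157; compare to alpha = 0.1. fail to reject H0.

U_X = 12, p = 0.415157, fail to reject H0 at alpha = 0.1.


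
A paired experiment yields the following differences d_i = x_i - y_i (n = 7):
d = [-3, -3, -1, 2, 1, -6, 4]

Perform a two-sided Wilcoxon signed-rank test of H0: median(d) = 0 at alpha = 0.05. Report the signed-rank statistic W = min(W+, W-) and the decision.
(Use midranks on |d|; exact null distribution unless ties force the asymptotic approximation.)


Step 1: Drop any zero differences (none here) and take |d_i|.
|d| = [3, 3, 1, 2, 1, 6, 4]
Step 2: Midrank |d_i| (ties get averaged ranks).
ranks: |3|->4.5, |3|->4.5, |1|->1.5, |2|->3, |1|->1.5, |6|->7, |4|->6
Step 3: Attach original signs; sum ranks with positive sign and with negative sign.
W+ = 3 + 1.5 + 6 = 10.5
W- = 4.5 + 4.5 + 1.5 + 7 = 17.5
(Check: W+ + W- = 28 should equal n(n+1)/2 = 28.)
Step 4: Test statistic W = min(W+, W-) = 10.5.
Step 5: Ties in |d|, so use the tie-corrected normal approximation.
        E[W] = n(n+1)/4 = 7*8/4 = 14.
        Tie groups: |d|=1 (t=2), |d|=3 (t=2); sum(t^3 - t) = 12.
        Var[W] = n(n+1)(2n+1)/24 - sum(t^3-t)/48 = 840/24 - 12/48 = 34.75.
        z = (W - E[W]) / sqrt(Var[W]) = (10.5 - 14) / 5.8949 = -0.5937.
        Two-sided p = 2*Phi(z) = 0.552691.
Step 6: alpha = 0.05. fail to reject H0.

W+ = 10.5, W- = 17.5, W = min = 10.5, p = 0.552691, fail to reject H0.


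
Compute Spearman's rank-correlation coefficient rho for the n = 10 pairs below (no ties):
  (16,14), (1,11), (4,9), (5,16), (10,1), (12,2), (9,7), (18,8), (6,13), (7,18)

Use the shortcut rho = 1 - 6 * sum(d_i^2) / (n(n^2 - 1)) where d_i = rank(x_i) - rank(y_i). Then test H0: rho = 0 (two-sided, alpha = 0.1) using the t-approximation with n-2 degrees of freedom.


Step 1: Rank x and y separately (midranks; no ties here).
rank(x): 16->9, 1->1, 4->2, 5->3, 10->7, 12->8, 9->6, 18->10, 6->4, 7->5
rank(y): 14->8, 11->6, 9->5, 16->9, 1->1, 2->2, 7->3, 8->4, 13->7, 18->10
Step 2: d_i = R_x(i) - R_y(i); compute d_i^2.
  (9-8)^2=1, (1-6)^2=25, (2-5)^2=9, (3-9)^2=36, (7-1)^2=36, (8-2)^2=36, (6-3)^2=9, (10-4)^2=36, (4-7)^2=9, (5-10)^2=25
sum(d^2) = 222.
Step 3: rho = 1 - 6*222 / (10*(10^2 - 1)) = 1 - 1332/990 = -0.345455.
Step 4: Under H0, t = rho * sqrt((n-2)/(1-rho^2)) = -1.0412 ~ t(8).
Step 5: Two-sided p-value from the t-distribution with 8 df = 0.328227.
Step 6: alpha = 0.1. fail to reject H0.

rho = -0.3455, p = 0.328227, fail to reject H0 at alpha = 0.1.


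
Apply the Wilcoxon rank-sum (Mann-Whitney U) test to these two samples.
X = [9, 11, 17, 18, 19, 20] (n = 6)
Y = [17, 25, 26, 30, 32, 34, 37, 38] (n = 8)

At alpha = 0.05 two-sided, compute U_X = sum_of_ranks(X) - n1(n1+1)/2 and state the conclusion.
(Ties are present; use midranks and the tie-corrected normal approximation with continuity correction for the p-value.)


Step 1: Combine and sort all 14 observations; assign midranks.
sorted (value, group): (9,X), (11,X), (17,X), (17,Y), (18,X), (19,X), (20,X), (25,Y), (26,Y), (30,Y), (32,Y), (34,Y), (37,Y), (38,Y)
ranks: 9->1, 11->2, 17->3.5, 17->3.5, 18->5, 19->6, 20->7, 25->8, 26->9, 30->10, 32->11, 34->12, 37->13, 38->14
Step 2: Rank sum for X: R1 = 1 + 2 + 3.5 + 5 + 6 + 7 = 24.5.
Step 3: U_X = R1 - n1(n1+1)/2 = 24.5 - 6*7/2 = 24.5 - 21 = 3.5.
       U_Y = n1*n2 - U_X = 48 - 3.5 = 44.5.
Step 4: Ties are present, so use the tie-corrected normal approximation (with continuity correction) for the p-value.
Step 5: p-value = 0.009743; compare to alpha = 0.05. reject H0.

U_X = 3.5, p = 0.009743, reject H0 at alpha = 0.05.


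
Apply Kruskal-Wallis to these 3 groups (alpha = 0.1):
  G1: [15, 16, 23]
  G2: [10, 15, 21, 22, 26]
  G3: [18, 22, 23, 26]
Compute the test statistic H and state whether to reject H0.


Step 1: Combine all N = 12 observations and assign midranks.
sorted (value, group, rank): (10,G2,1), (15,G1,2.5), (15,G2,2.5), (16,G1,4), (18,G3,5), (21,G2,6), (22,G2,7.5), (22,G3,7.5), (23,G1,9.5), (23,G3,9.5), (26,G2,11.5), (26,G3,11.5)
Step 2: Sum ranks within each group.
R_1 = 16 (n_1 = 3)
R_2 = 28.5 (n_2 = 5)
R_3 = 33.5 (n_3 = 4)
Step 3: H = 12/(N(N+1)) * sum(R_i^2/n_i) - 3(N+1)
     = 12/(12*13) * (16^2/3 + 28.5^2/5 + 33.5^2/4) - 3*13
     = 0.076923 * 528.346 - 39
     = 1.641987.
Step 4: Ties present; correction factor C = 1 - 24/(12^3 - 12) = 0.986014. Corrected H = 1.641987 / 0.986014 = 1.665278.
Step 5: Under H0, H ~ chi^2(2); p-value = 0.434900.
Step 6: alpha = 0.1. fail to reject H0.

H = 1.6653, df = 2, p = 0.434900, fail to reject H0.


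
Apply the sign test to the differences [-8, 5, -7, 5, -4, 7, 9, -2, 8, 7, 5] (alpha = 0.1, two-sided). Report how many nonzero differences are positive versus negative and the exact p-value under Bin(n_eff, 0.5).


Step 1: Discard zero differences. Original n = 11; n_eff = number of nonzero differences = 11.
Nonzero differences (with sign): -8, +5, -7, +5, -4, +7, +9, -2, +8, +7, +5
Step 2: Count signs: positive = 7, negative = 4.
Step 3: Under H0: P(positive) = 0.5, so the number of positives S ~ Bin(11, 0.5).
Step 4: Two-sided exact p-value = sum of Bin(11,0.5) probabilities at or below the observed probability = 0.548828.
Step 5: alpha = 0.1. fail to reject H0.

n_eff = 11, pos = 7, neg = 4, p = 0.548828, fail to reject H0.


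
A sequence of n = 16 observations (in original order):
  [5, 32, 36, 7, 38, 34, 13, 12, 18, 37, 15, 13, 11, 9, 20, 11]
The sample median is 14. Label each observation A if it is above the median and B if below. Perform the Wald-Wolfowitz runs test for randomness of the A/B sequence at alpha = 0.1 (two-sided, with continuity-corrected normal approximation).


Step 1: Compute median = 14; label A = above, B = below.
Labels in order: BAABAABBAAABBBAB  (n_A = 8, n_B = 8)
Step 2: Count runs R = 9.
Step 3: Under H0 (random ordering), E[R] = 2*n_A*n_B/(n_A+n_B) + 1 = 2*8*8/16 + 1 = 9.0000.
        Var[R] = 2*n_A*n_B*(2*n_A*n_B - n_A - n_B) / ((n_A+n_B)^2 * (n_A+n_B-1)) = 14336/3840 = 3.7333.
        SD[R] = 1.9322.
Step 4: R = E[R], so z = 0 with no continuity correction.
Step 5: Two-sided p-value via normal approximation = 2*(1 - Phi(|z|)) = 1.000000.
Step 6: alpha = 0.1. fail to reject H0.

R = 9, z = 0.0000, p = 1.000000, fail to reject H0.


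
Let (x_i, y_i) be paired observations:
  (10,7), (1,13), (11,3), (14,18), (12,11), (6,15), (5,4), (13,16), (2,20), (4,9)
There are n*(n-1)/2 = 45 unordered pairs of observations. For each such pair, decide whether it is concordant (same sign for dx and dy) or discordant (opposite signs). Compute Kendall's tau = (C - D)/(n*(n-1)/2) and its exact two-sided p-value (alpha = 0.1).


Step 1: Enumerate the 45 unordered pairs (i,j) with i<j and classify each by sign(x_j-x_i) * sign(y_j-y_i).
  (1,2):dx=-9,dy=+6->D; (1,3):dx=+1,dy=-4->D; (1,4):dx=+4,dy=+11->C; (1,5):dx=+2,dy=+4->C
  (1,6):dx=-4,dy=+8->D; (1,7):dx=-5,dy=-3->C; (1,8):dx=+3,dy=+9->C; (1,9):dx=-8,dy=+13->D
  (1,10):dx=-6,dy=+2->D; (2,3):dx=+10,dy=-10->D; (2,4):dx=+13,dy=+5->C; (2,5):dx=+11,dy=-2->D
  (2,6):dx=+5,dy=+2->C; (2,7):dx=+4,dy=-9->D; (2,8):dx=+12,dy=+3->C; (2,9):dx=+1,dy=+7->C
  (2,10):dx=+3,dy=-4->D; (3,4):dx=+3,dy=+15->C; (3,5):dx=+1,dy=+8->C; (3,6):dx=-5,dy=+12->D
  (3,7):dx=-6,dy=+1->D; (3,8):dx=+2,dy=+13->C; (3,9):dx=-9,dy=+17->D; (3,10):dx=-7,dy=+6->D
  (4,5):dx=-2,dy=-7->C; (4,6):dx=-8,dy=-3->C; (4,7):dx=-9,dy=-14->C; (4,8):dx=-1,dy=-2->C
  (4,9):dx=-12,dy=+2->D; (4,10):dx=-10,dy=-9->C; (5,6):dx=-6,dy=+4->D; (5,7):dx=-7,dy=-7->C
  (5,8):dx=+1,dy=+5->C; (5,9):dx=-10,dy=+9->D; (5,10):dx=-8,dy=-2->C; (6,7):dx=-1,dy=-11->C
  (6,8):dx=+7,dy=+1->C; (6,9):dx=-4,dy=+5->D; (6,10):dx=-2,dy=-6->C; (7,8):dx=+8,dy=+12->C
  (7,9):dx=-3,dy=+16->D; (7,10):dx=-1,dy=+5->D; (8,9):dx=-11,dy=+4->D; (8,10):dx=-9,dy=-7->C
  (9,10):dx=+2,dy=-11->D
Step 2: C = 24, D = 21, total pairs = 45.
Step 3: tau = (C - D)/(n(n-1)/2) = (24 - 21)/45 = 0.066667.
Step 4: Exact two-sided p-value (enumerate n! = 3628800 permutations of y under H0): p = 0.861801.
Step 5: alpha = 0.1. fail to reject H0.

tau_b = 0.0667 (C=24, D=21), p = 0.861801, fail to reject H0.


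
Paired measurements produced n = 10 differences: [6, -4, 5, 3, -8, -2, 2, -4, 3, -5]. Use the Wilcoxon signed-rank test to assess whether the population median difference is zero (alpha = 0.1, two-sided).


Step 1: Drop any zero differences (none here) and take |d_i|.
|d| = [6, 4, 5, 3, 8, 2, 2, 4, 3, 5]
Step 2: Midrank |d_i| (ties get averaged ranks).
ranks: |6|->9, |4|->5.5, |5|->7.5, |3|->3.5, |8|->10, |2|->1.5, |2|->1.5, |4|->5.5, |3|->3.5, |5|->7.5
Step 3: Attach original signs; sum ranks with positive sign and with negative sign.
W+ = 9 + 7.5 + 3.5 + 1.5 + 3.5 = 25
W- = 5.5 + 10 + 1.5 + 5.5 + 7.5 = 30
(Check: W+ + W- = 55 should equal n(n+1)/2 = 55.)
Step 4: Test statistic W = min(W+, W-) = 25.
Step 5: Ties in |d|, so use the tie-corrected normal approximation.
        E[W] = n(n+1)/4 = 10*11/4 = 27.5.
        Tie groups: |d|=2 (t=2), |d|=3 (t=2), |d|=4 (t=2), |d|=5 (t=2); sum(t^3 - t) = 24.
        Var[W] = n(n+1)(2n+1)/24 - sum(t^3-t)/48 = 2310/24 - 24/48 = 95.75.
        z = (W - E[W]) / sqrt(Var[W]) = (25 - 27.5) / 9.7852 = -0.2555.
        Two-sided p = 2*Phi(z) = 0.798346.
Step 6: alpha = 0.1. fail to reject H0.

W+ = 25, W- = 30, W = min = 25, p = 0.798346, fail to reject H0.


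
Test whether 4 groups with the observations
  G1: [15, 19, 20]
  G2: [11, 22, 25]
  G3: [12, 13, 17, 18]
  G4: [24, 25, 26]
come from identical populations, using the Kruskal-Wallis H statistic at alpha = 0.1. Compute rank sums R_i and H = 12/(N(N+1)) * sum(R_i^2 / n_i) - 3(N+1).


Step 1: Combine all N = 13 observations and assign midranks.
sorted (value, group, rank): (11,G2,1), (12,G3,2), (13,G3,3), (15,G1,4), (17,G3,5), (18,G3,6), (19,G1,7), (20,G1,8), (22,G2,9), (24,G4,10), (25,G2,11.5), (25,G4,11.5), (26,G4,13)
Step 2: Sum ranks within each group.
R_1 = 19 (n_1 = 3)
R_2 = 21.5 (n_2 = 3)
R_3 = 16 (n_3 = 4)
R_4 = 34.5 (n_4 = 3)
Step 3: H = 12/(N(N+1)) * sum(R_i^2/n_i) - 3(N+1)
     = 12/(13*14) * (19^2/3 + 21.5^2/3 + 16^2/4 + 34.5^2/3) - 3*14
     = 0.065934 * 735.167 - 42
     = 6.472527.
Step 4: Ties present; correction factor C = 1 - 6/(13^3 - 13) = 0.997253. Corrected H = 6.472527 / 0.997253 = 6.490358.
Step 5: Under H0, H ~ chi^2(3); p-value = 0.090044.
Step 6: alpha = 0.1. reject H0.

H = 6.4904, df = 3, p = 0.090044, reject H0.


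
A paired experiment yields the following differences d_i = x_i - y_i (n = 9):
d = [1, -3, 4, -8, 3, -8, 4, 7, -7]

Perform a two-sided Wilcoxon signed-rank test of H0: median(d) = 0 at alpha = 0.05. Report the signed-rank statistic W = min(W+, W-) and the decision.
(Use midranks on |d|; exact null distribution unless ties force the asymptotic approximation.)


Step 1: Drop any zero differences (none here) and take |d_i|.
|d| = [1, 3, 4, 8, 3, 8, 4, 7, 7]
Step 2: Midrank |d_i| (ties get averaged ranks).
ranks: |1|->1, |3|->2.5, |4|->4.5, |8|->8.5, |3|->2.5, |8|->8.5, |4|->4.5, |7|->6.5, |7|->6.5
Step 3: Attach original signs; sum ranks with positive sign and with negative sign.
W+ = 1 + 4.5 + 2.5 + 4.5 + 6.5 = 19
W- = 2.5 + 8.5 + 8.5 + 6.5 = 26
(Check: W+ + W- = 45 should equal n(n+1)/2 = 45.)
Step 4: Test statistic W = min(W+, W-) = 19.
Step 5: Ties in |d|, so use the tie-corrected normal approximation.
        E[W] = n(n+1)/4 = 9*10/4 = 22.5.
        Tie groups: |d|=3 (t=2), |d|=4 (t=2), |d|=7 (t=2), |d|=8 (t=2); sum(t^3 - t) = 24.
        Var[W] = n(n+1)(2n+1)/24 - sum(t^3-t)/48 = 1710/24 - 24/48 = 70.75.
        z = (W - E[W]) / sqrt(Var[W]) = (19 - 22.5) / 8.4113 = -0.4161.
        Two-sided p = 2*Phi(z) = 0.677332.
Step 6: alpha = 0.05. fail to reject H0.

W+ = 19, W- = 26, W = min = 19, p = 0.677332, fail to reject H0.


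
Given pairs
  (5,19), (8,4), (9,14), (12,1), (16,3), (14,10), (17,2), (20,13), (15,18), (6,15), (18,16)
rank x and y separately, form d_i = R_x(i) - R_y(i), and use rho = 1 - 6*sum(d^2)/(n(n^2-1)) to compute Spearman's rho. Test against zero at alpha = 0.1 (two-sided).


Step 1: Rank x and y separately (midranks; no ties here).
rank(x): 5->1, 8->3, 9->4, 12->5, 16->8, 14->6, 17->9, 20->11, 15->7, 6->2, 18->10
rank(y): 19->11, 4->4, 14->7, 1->1, 3->3, 10->5, 2->2, 13->6, 18->10, 15->8, 16->9
Step 2: d_i = R_x(i) - R_y(i); compute d_i^2.
  (1-11)^2=100, (3-4)^2=1, (4-7)^2=9, (5-1)^2=16, (8-3)^2=25, (6-5)^2=1, (9-2)^2=49, (11-6)^2=25, (7-10)^2=9, (2-8)^2=36, (10-9)^2=1
sum(d^2) = 272.
Step 3: rho = 1 - 6*272 / (11*(11^2 - 1)) = 1 - 1632/1320 = -0.236364.
Step 4: Under H0, t = rho * sqrt((n-2)/(1-rho^2)) = -0.7298 ~ t(9).
Step 5: Two-sided p-value from the t-distribution with 9 df = 0.484091.
Step 6: alpha = 0.1. fail to reject H0.

rho = -0.2364, p = 0.484091, fail to reject H0 at alpha = 0.1.


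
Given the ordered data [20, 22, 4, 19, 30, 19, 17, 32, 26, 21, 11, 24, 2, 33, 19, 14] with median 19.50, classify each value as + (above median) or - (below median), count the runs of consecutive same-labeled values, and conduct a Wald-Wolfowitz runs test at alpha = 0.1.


Step 1: Compute median = 19.50; label A = above, B = below.
Labels in order: AABBABBAAABABABB  (n_A = 8, n_B = 8)
Step 2: Count runs R = 10.
Step 3: Under H0 (random ordering), E[R] = 2*n_A*n_B/(n_A+n_B) + 1 = 2*8*8/16 + 1 = 9.0000.
        Var[R] = 2*n_A*n_B*(2*n_A*n_B - n_A - n_B) / ((n_A+n_B)^2 * (n_A+n_B-1)) = 14336/3840 = 3.7333.
        SD[R] = 1.9322.
Step 4: Continuity-corrected z = (R - 0.5 - E[R]) / SD[R] = (10 - 0.5 - 9.0000) / 1.9322 = 0.2588.
Step 5: Two-sided p-value via normal approximation = 2*(1 - Phi(|z|)) = 0.795809.
Step 6: alpha = 0.1. fail to reject H0.

R = 10, z = 0.2588, p = 0.795809, fail to reject H0.


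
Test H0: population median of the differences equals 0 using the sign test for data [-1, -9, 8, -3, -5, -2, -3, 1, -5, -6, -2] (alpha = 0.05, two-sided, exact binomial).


Step 1: Discard zero differences. Original n = 11; n_eff = number of nonzero differences = 11.
Nonzero differences (with sign): -1, -9, +8, -3, -5, -2, -3, +1, -5, -6, -2
Step 2: Count signs: positive = 2, negative = 9.
Step 3: Under H0: P(positive) = 0.5, so the number of positives S ~ Bin(11, 0.5).
Step 4: Two-sided exact p-value = sum of Bin(11,0.5) probabilities at or below the observed probability = 0.065430.
Step 5: alpha = 0.05. fail to reject H0.

n_eff = 11, pos = 2, neg = 9, p = 0.065430, fail to reject H0.


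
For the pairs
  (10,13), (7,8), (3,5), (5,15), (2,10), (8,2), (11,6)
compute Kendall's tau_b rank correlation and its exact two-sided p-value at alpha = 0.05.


Step 1: Enumerate the 21 unordered pairs (i,j) with i<j and classify each by sign(x_j-x_i) * sign(y_j-y_i).
  (1,2):dx=-3,dy=-5->C; (1,3):dx=-7,dy=-8->C; (1,4):dx=-5,dy=+2->D; (1,5):dx=-8,dy=-3->C
  (1,6):dx=-2,dy=-11->C; (1,7):dx=+1,dy=-7->D; (2,3):dx=-4,dy=-3->C; (2,4):dx=-2,dy=+7->D
  (2,5):dx=-5,dy=+2->D; (2,6):dx=+1,dy=-6->D; (2,7):dx=+4,dy=-2->D; (3,4):dx=+2,dy=+10->C
  (3,5):dx=-1,dy=+5->D; (3,6):dx=+5,dy=-3->D; (3,7):dx=+8,dy=+1->C; (4,5):dx=-3,dy=-5->C
  (4,6):dx=+3,dy=-13->D; (4,7):dx=+6,dy=-9->D; (5,6):dx=+6,dy=-8->D; (5,7):dx=+9,dy=-4->D
  (6,7):dx=+3,dy=+4->C
Step 2: C = 9, D = 12, total pairs = 21.
Step 3: tau = (C - D)/(n(n-1)/2) = (9 - 12)/21 = -0.142857.
Step 4: Exact two-sided p-value (enumerate n! = 5040 permutations of y under H0): p = 0.772619.
Step 5: alpha = 0.05. fail to reject H0.

tau_b = -0.1429 (C=9, D=12), p = 0.772619, fail to reject H0.


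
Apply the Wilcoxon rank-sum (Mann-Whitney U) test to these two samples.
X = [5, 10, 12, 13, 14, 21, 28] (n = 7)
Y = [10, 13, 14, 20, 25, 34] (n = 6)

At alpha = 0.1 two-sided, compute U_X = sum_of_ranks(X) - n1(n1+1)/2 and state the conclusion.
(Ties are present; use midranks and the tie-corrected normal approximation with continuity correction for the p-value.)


Step 1: Combine and sort all 13 observations; assign midranks.
sorted (value, group): (5,X), (10,X), (10,Y), (12,X), (13,X), (13,Y), (14,X), (14,Y), (20,Y), (21,X), (25,Y), (28,X), (34,Y)
ranks: 5->1, 10->2.5, 10->2.5, 12->4, 13->5.5, 13->5.5, 14->7.5, 14->7.5, 20->9, 21->10, 25->11, 28->12, 34->13
Step 2: Rank sum for X: R1 = 1 + 2.5 + 4 + 5.5 + 7.5 + 10 + 12 = 42.5.
Step 3: U_X = R1 - n1(n1+1)/2 = 42.5 - 7*8/2 = 42.5 - 28 = 14.5.
       U_Y = n1*n2 - U_X = 42 - 14.5 = 27.5.
Step 4: Ties are present, so use the tie-corrected normal approximation (with continuity correction) for the p-value.
Step 5: p-value = 0.389405; compare to alpha = 0.1. fail to reject H0.

U_X = 14.5, p = 0.389405, fail to reject H0 at alpha = 0.1.


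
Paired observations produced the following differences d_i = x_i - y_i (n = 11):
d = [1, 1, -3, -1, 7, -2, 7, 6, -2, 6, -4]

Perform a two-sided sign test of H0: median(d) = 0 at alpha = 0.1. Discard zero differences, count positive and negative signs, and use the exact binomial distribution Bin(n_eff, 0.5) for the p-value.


Step 1: Discard zero differences. Original n = 11; n_eff = number of nonzero differences = 11.
Nonzero differences (with sign): +1, +1, -3, -1, +7, -2, +7, +6, -2, +6, -4
Step 2: Count signs: positive = 6, negative = 5.
Step 3: Under H0: P(positive) = 0.5, so the number of positives S ~ Bin(11, 0.5).
Step 4: Two-sided exact p-value = sum of Bin(11,0.5) probabilities at or below the observed probability = 1.000000.
Step 5: alpha = 0.1. fail to reject H0.

n_eff = 11, pos = 6, neg = 5, p = 1.000000, fail to reject H0.


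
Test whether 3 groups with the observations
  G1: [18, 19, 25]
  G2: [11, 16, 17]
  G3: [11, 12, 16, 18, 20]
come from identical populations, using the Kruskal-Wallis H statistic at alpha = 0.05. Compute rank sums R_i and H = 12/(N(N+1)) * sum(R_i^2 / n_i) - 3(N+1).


Step 1: Combine all N = 11 observations and assign midranks.
sorted (value, group, rank): (11,G2,1.5), (11,G3,1.5), (12,G3,3), (16,G2,4.5), (16,G3,4.5), (17,G2,6), (18,G1,7.5), (18,G3,7.5), (19,G1,9), (20,G3,10), (25,G1,11)
Step 2: Sum ranks within each group.
R_1 = 27.5 (n_1 = 3)
R_2 = 12 (n_2 = 3)
R_3 = 26.5 (n_3 = 5)
Step 3: H = 12/(N(N+1)) * sum(R_i^2/n_i) - 3(N+1)
     = 12/(11*12) * (27.5^2/3 + 12^2/3 + 26.5^2/5) - 3*12
     = 0.090909 * 440.533 - 36
     = 4.048485.
Step 4: Ties present; correction factor C = 1 - 18/(11^3 - 11) = 0.986364. Corrected H = 4.048485 / 0.986364 = 4.104455.
Step 5: Under H0, H ~ chi^2(2); p-value = 0.128448.
Step 6: alpha = 0.05. fail to reject H0.

H = 4.1045, df = 2, p = 0.128448, fail to reject H0.
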